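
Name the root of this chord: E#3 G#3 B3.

E#

Reordering E#, G#, B into stacked thirds gives E#–G#–B; the bottom of that stack, E#, is the root.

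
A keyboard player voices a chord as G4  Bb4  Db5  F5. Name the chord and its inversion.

G half-diminished seventh, root position

The distinct note names are G, Bb, Db, F. Stacked in thirds they read G–Bb–Db–F, which is a half-diminished seventh chord on G.
G is the root of G half-diminished seventh; root in the bass means root position (figured bass 7).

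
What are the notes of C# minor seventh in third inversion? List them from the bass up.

B, C#, E, G#

Spelling C# minor seventh: C#–E–G#–B. In third inversion the seventh is bass, giving B, C#, E, G# from the bottom.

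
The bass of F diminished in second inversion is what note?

Cb

In second inversion the fifth is lowest. For F diminished (F–Ab–Cb) that is Cb.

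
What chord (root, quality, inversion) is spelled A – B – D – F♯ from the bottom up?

The pitch classes A, B, D, F# arrange in thirds as B–D–F#–A: a B minor seventh chord.
With the seventh (A) in the bass, the chord is in third inversion (figured bass 4/2).

B minor seventh, third inversion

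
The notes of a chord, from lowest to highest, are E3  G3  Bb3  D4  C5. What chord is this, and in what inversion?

The distinct note names are E, G, Bb, D, C. Stacked in thirds they read C–E–G–Bb–D, which is a dominant ninth chord on C.
With the third (E) in the bass, the chord is in first inversion.

C dominant ninth, first inversion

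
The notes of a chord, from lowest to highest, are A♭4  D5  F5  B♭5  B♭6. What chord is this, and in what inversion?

The distinct note names are Ab, D, F, Bb. Stacked in thirds they read Bb–D–F–Ab, which is a dominant seventh chord on Bb.
The lowest note is Ab, the seventh of the chord, so this is third inversion (figured bass 4/2).

Bb dominant seventh, third inversion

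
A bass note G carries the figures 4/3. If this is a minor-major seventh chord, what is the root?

C

The figures 4/3 mean the fifth of the chord is in the bass. If G is the fifth of a minor-major seventh chord, the root is C (chord tones C–Eb–G–B).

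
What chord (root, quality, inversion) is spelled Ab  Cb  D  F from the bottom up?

D diminished seventh, second inversion

The pitch classes Ab, Cb, D, F arrange in thirds as D–F–Ab–Cb: a D diminished seventh chord.
The lowest note is Ab, the fifth of the chord, so this is second inversion (figured bass 4/3).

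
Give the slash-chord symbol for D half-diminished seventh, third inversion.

Third inversion of D half-diminished seventh has the seventh (C) in the bass. As a slash chord: Dø7/C.

Dø7/C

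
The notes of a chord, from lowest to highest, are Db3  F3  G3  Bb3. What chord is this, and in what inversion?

G half-diminished seventh, second inversion

The pitch classes Db, F, G, Bb arrange in thirds as G–Bb–Db–F: a G half-diminished seventh chord.
The lowest note is Db, the fifth of the chord, so this is second inversion (figured bass 4/3).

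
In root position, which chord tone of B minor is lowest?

In root position the root is lowest. For B minor (B–D–F#) that is B.

B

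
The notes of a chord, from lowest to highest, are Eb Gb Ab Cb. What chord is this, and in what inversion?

The pitch classes Eb, Gb, Ab, Cb arrange in thirds as Ab–Cb–Eb–Gb: an Ab minor seventh chord.
With the fifth (Eb) in the bass, the chord is in second inversion (figured bass 4/3).

Ab minor seventh, second inversion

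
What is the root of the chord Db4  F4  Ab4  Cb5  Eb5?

The distinct letter names are Db, F, Ab, Cb, Eb. Arranged as a stack of thirds they read Db–F–Ab–Cb–Eb, so Db is the root (a Db dominant ninth chord).

Db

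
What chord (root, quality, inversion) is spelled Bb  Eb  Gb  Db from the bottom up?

Eb minor seventh, second inversion

Reducing to letter names: Bb, Eb, Gb, Db. These stack in thirds as Eb–Gb–Bb–Db — an Eb minor seventh chord.
Bb is the fifth of Eb minor seventh; fifth in the bass means second inversion (figured bass 4/3).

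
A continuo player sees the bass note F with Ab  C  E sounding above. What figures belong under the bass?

7

The notes F, Ab, C, E stack in thirds as F–Ab–C–E — an F minor-major seventh chord. The bass F is the root, so this is root position: figured 7.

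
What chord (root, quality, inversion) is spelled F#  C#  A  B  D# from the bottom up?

The pitch classes F#, C#, A, B, D# arrange in thirds as B–D#–F#–A–C#: a B dominant ninth chord.
With the fifth (F#) in the bass, the chord is in second inversion.

B dominant ninth, second inversion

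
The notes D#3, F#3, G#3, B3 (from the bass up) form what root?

D#, F#, G#, B are the tones of a G# minor seventh chord (G#–B–D#–F#), making G# the root.

G#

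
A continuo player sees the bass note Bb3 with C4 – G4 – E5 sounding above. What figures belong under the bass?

The notes Bb, C, G, E stack in thirds as C–E–G–Bb — a C dominant seventh chord. The bass Bb is the seventh, so this is third inversion: figured 4/2.

4/2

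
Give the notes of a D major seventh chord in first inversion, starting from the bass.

F#, A, C#, D

D major seventh is D–F#–A–C#. First inversion puts the third (F#) in the bass, with the remaining tones above: F#, A, C#, D.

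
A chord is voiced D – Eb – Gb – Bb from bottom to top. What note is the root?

Eb

D, Eb, Gb, Bb are the tones of an Eb minor-major seventh chord (Eb–Gb–Bb–D), making Eb the root.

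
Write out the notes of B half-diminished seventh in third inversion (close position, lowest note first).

B half-diminished seventh is B–D–F–A. Third inversion puts the seventh (A) in the bass, with the remaining tones above: A, B, D, F.

A, B, D, F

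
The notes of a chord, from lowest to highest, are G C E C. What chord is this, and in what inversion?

C major, second inversion

Reducing to letter names: G, C, E. These stack in thirds as C–E–G — a C major triad.
With the fifth (G) in the bass, the chord is in second inversion (figured bass 6/4).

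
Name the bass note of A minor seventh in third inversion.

G

The seventh of A minor seventh (A–C–E–G) is G; that is the bass in third inversion.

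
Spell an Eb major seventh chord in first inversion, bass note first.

G, Bb, D, Eb

Spelling Eb major seventh: Eb–G–Bb–D. In first inversion the third is bass, giving G, Bb, D, Eb from the bottom.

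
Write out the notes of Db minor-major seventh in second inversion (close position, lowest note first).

Ab, C, Db, Fb

Db minor-major seventh is Db–Fb–Ab–C. Second inversion puts the fifth (Ab) in the bass, with the remaining tones above: Ab, C, Db, Fb.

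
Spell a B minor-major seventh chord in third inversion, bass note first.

A#, B, D, F#

The chord tones are B–D–F#–A#. With the seventh (A#) lowest for third inversion: A#, B, D, F#.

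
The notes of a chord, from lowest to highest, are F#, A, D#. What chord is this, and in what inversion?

The pitch classes F#, A, D# arrange in thirds as D#–F#–A: a D# diminished triad.
F# is the third of D# diminished; third in the bass means first inversion (figured bass 6).

D# diminished, first inversion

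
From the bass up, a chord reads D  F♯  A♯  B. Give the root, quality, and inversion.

B minor-major seventh, first inversion

Reducing to letter names: D, F#, A#, B. These stack in thirds as B–D–F#–A# — a B minor-major seventh chord.
D is the third of B minor-major seventh; third in the bass means first inversion (figured bass 6/5).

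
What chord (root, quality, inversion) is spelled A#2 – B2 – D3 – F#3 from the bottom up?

B minor-major seventh, third inversion

The distinct note names are A#, B, D, F#. Stacked in thirds they read B–D–F#–A#, which is a minor-major seventh chord on B.
With the seventh (A#) in the bass, the chord is in third inversion (figured bass 4/2).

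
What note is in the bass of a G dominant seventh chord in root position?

G

In root position the root is lowest. For G dominant seventh (G–B–D–F) that is G.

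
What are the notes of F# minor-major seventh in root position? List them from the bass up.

The chord tones are F#–A–C#–E#. With the root (F#) lowest for root position: F#, A, C#, E#.

F#, A, C#, E#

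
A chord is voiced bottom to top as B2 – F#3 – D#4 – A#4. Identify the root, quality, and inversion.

B major seventh, root position

Reducing to letter names: B, F#, D#, A#. These stack in thirds as B–D#–F#–A# — a B major seventh chord.
With the root (B) in the bass, the chord is in root position (figured bass 7).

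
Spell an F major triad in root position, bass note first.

The chord tones are F–A–C. With the root (F) lowest for root position: F, A, C.

F, A, C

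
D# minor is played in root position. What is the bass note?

The root of D# minor (D#–F#–A#) is D#; that is the bass in root position.

D#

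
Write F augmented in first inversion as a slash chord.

Faug/A

First inversion of F augmented has the third (A) in the bass. As a slash chord: Faug/A.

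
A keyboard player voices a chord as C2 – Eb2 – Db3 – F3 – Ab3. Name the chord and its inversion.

Db major ninth, third inversion

The pitch classes C, Eb, Db, F, Ab arrange in thirds as Db–F–Ab–C–Eb: a Db major ninth chord.
C is the seventh of Db major ninth; seventh in the bass means third inversion.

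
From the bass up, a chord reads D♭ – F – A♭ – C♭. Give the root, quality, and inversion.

Db dominant seventh, root position

Reducing to letter names: Db, F, Ab, Cb. These stack in thirds as Db–F–Ab–Cb — a Db dominant seventh chord.
The lowest note is Db, the root of the chord, so this is root position (figured bass 7).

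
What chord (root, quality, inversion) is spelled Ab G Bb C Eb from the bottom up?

Ab major ninth, root position

Reducing to letter names: Ab, G, Bb, C, Eb. These stack in thirds as Ab–C–Eb–G–Bb — an Ab major ninth chord.
Ab is the root of Ab major ninth; root in the bass means root position.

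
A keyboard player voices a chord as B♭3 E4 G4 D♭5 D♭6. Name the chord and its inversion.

E diminished seventh, second inversion

The pitch classes Bb, E, G, Db arrange in thirds as E–G–Bb–Db: an E diminished seventh chord.
With the fifth (Bb) in the bass, the chord is in second inversion (figured bass 4/3).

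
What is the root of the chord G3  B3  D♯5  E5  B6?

G, B, D#, E are the tones of an E minor-major seventh chord (E–G–B–D#), making E the root.

E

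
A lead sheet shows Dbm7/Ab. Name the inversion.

Dbm7/Ab means Db minor seventh with Ab in the bass. Ab is the fifth of Db minor seventh (Db–Fb–Ab–Cb), so this is second inversion.

second inversion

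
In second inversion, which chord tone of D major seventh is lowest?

A

D major seventh is D–F#–A–C#. Second inversion places the fifth in the bass: A.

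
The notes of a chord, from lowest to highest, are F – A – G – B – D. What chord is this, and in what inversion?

The pitch classes F, A, G, B, D arrange in thirds as G–B–D–F–A: a G dominant ninth chord.
With the seventh (F) in the bass, the chord is in third inversion.

G dominant ninth, third inversion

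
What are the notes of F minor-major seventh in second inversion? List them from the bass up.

Spelling F minor-major seventh: F–Ab–C–E. In second inversion the fifth is bass, giving C, E, F, Ab from the bottom.

C, E, F, Ab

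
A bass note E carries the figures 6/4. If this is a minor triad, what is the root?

The figures 6/4 mean the fifth of the chord is in the bass. If E is the fifth of a minor triad, the root is A (chord tones A–C–E).

A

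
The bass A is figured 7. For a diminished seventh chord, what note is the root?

A

The figures 7 mean the root of the chord is in the bass. If A is the root of a diminished seventh chord, the root is A (chord tones A–C–Eb–Gb).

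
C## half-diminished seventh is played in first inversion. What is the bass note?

E#

In first inversion the third is lowest. For C## half-diminished seventh (C##–E#–G#–B#) that is E#.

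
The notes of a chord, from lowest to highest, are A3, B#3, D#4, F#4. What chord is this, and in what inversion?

Reducing to letter names: A, B#, D#, F#. These stack in thirds as B#–D#–F#–A — a B# diminished seventh chord.
The lowest note is A, the seventh of the chord, so this is third inversion (figured bass 4/2).

B# diminished seventh, third inversion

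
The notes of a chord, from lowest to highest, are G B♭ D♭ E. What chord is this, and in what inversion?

The distinct note names are G, Bb, Db, E. Stacked in thirds they read E–G–Bb–Db, which is a diminished seventh chord on E.
The lowest note is G, the third of the chord, so this is first inversion (figured bass 6/5).

E diminished seventh, first inversion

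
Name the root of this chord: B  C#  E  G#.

C#

The distinct letter names are B, C#, E, G#. Arranged as a stack of thirds they read C#–E–G#–B, so C# is the root (a C# minor seventh chord).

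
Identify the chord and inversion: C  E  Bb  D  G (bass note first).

The distinct note names are C, E, Bb, D, G. Stacked in thirds they read C–E–G–Bb–D, which is a dominant ninth chord on C.
The lowest note is C, the root of the chord, so this is root position.

C dominant ninth, root position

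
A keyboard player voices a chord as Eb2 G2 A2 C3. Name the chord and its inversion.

The pitch classes Eb, G, A, C arrange in thirds as A–C–Eb–G: an A half-diminished seventh chord.
The lowest note is Eb, the fifth of the chord, so this is second inversion (figured bass 4/3).

A half-diminished seventh, second inversion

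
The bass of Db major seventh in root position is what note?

Db

Db major seventh is Db–F–Ab–C. Root position places the root in the bass: Db.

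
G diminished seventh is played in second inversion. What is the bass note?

Db

The fifth of G diminished seventh (G–Bb–Db–Fb) is Db; that is the bass in second inversion.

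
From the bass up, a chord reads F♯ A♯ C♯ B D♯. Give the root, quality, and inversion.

Reducing to letter names: F#, A#, C#, B, D#. These stack in thirds as B–D#–F#–A#–C# — a B major ninth chord.
The lowest note is F#, the fifth of the chord, so this is second inversion.

B major ninth, second inversion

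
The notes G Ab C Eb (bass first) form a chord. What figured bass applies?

The notes G, Ab, C, Eb stack in thirds as Ab–C–Eb–G — an Ab major seventh chord. The bass G is the seventh, so this is third inversion: figured 4/2.

4/2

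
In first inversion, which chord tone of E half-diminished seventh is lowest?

G

In first inversion the third is lowest. For E half-diminished seventh (E–G–Bb–D) that is G.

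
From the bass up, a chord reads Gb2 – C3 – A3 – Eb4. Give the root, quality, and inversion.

The pitch classes Gb, C, A, Eb arrange in thirds as A–C–Eb–Gb: an A diminished seventh chord.
With the seventh (Gb) in the bass, the chord is in third inversion (figured bass 4/2).

A diminished seventh, third inversion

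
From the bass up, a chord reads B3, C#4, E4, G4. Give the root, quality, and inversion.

Reducing to letter names: B, C#, E, G. These stack in thirds as C#–E–G–B — a C# half-diminished seventh chord.
The lowest note is B, the seventh of the chord, so this is third inversion (figured bass 4/2).

C# half-diminished seventh, third inversion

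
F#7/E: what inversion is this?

F#7/E means F# dominant seventh with E in the bass. E is the seventh of F# dominant seventh (F#–A#–C#–E), so this is third inversion.

third inversion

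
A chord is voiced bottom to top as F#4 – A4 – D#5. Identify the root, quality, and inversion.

D# diminished, first inversion

The pitch classes F#, A, D# arrange in thirds as D#–F#–A: a D# diminished triad.
With the third (F#) in the bass, the chord is in first inversion (figured bass 6).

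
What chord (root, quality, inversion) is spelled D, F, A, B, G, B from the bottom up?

The pitch classes D, F, A, B, G arrange in thirds as G–B–D–F–A: a G dominant ninth chord.
With the fifth (D) in the bass, the chord is in second inversion.

G dominant ninth, second inversion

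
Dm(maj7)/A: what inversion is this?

second inversion

Dm(maj7)/A means D minor-major seventh with A in the bass. A is the fifth of D minor-major seventh (D–F–A–C#), so this is second inversion.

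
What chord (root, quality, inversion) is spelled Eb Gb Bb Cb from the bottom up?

The pitch classes Eb, Gb, Bb, Cb arrange in thirds as Cb–Eb–Gb–Bb: a Cb major seventh chord.
With the third (Eb) in the bass, the chord is in first inversion (figured bass 6/5).

Cb major seventh, first inversion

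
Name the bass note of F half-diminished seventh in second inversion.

Cb

F half-diminished seventh is F–Ab–Cb–Eb. Second inversion places the fifth in the bass: Cb.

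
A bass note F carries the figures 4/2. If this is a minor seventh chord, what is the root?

G

The figures 4/2 mean the seventh of the chord is in the bass. If F is the seventh of a minor seventh chord, the root is G (chord tones G–Bb–D–F).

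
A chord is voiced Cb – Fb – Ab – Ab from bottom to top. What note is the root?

Fb

The distinct letter names are Cb, Fb, Ab. Arranged as a stack of thirds they read Fb–Ab–Cb, so Fb is the root (an Fb major triad).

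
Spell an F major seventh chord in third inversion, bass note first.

E, F, A, C

Spelling F major seventh: F–A–C–E. In third inversion the seventh is bass, giving E, F, A, C from the bottom.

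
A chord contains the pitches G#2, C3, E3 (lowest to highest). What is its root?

C

Reordering G#, C, E into stacked thirds gives C–E–G#; the bottom of that stack, C, is the root.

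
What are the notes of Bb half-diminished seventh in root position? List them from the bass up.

Bb, Db, Fb, Ab

Bb half-diminished seventh is Bb–Db–Fb–Ab. Root position puts the root (Bb) in the bass, with the remaining tones above: Bb, Db, Fb, Ab.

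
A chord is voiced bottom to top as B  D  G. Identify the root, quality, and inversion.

The pitch classes B, D, G arrange in thirds as G–B–D: a G major triad.
B is the third of G major; third in the bass means first inversion (figured bass 6).

G major, first inversion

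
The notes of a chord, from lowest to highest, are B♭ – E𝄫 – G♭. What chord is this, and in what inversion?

Reducing to letter names: Bb, Ebb, Gb. These stack in thirds as Ebb–Gb–Bb — an Ebb augmented triad.
Bb is the fifth of Ebb augmented; fifth in the bass means second inversion (figured bass 6/4).

Ebb augmented, second inversion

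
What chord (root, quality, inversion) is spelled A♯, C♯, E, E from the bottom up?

Reducing to letter names: A#, C#, E. These stack in thirds as A#–C#–E — an A# diminished triad.
The lowest note is A#, the root of the chord, so this is root position (figured bass 5/3).

A# diminished, root position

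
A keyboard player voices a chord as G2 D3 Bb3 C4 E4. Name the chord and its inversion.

The pitch classes G, D, Bb, C, E arrange in thirds as C–E–G–Bb–D: a C dominant ninth chord.
The lowest note is G, the fifth of the chord, so this is second inversion.

C dominant ninth, second inversion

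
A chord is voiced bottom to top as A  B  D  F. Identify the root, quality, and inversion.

The pitch classes A, B, D, F arrange in thirds as B–D–F–A: a B half-diminished seventh chord.
With the seventh (A) in the bass, the chord is in third inversion (figured bass 4/2).

B half-diminished seventh, third inversion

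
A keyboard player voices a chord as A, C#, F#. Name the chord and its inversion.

The pitch classes A, C#, F# arrange in thirds as F#–A–C#: an F# minor triad.
With the third (A) in the bass, the chord is in first inversion (figured bass 6).

F# minor, first inversion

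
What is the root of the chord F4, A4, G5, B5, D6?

Reordering F, A, G, B, D into stacked thirds gives G–B–D–F–A; the bottom of that stack, G, is the root.

G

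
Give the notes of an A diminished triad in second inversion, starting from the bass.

A diminished is A–C–Eb. Second inversion puts the fifth (Eb) in the bass, with the remaining tones above: Eb, A, C.

Eb, A, C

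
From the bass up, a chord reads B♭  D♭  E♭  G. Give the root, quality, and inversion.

The distinct note names are Bb, Db, Eb, G. Stacked in thirds they read Eb–G–Bb–Db, which is a dominant seventh chord on Eb.
Bb is the fifth of Eb dominant seventh; fifth in the bass means second inversion (figured bass 4/3).

Eb dominant seventh, second inversion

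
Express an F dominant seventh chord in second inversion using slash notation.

F7/C

Second inversion of F dominant seventh has the fifth (C) in the bass. As a slash chord: F7/C.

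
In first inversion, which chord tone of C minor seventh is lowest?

The third of C minor seventh (C–Eb–G–Bb) is Eb; that is the bass in first inversion.

Eb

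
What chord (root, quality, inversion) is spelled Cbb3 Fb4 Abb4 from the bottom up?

Fb diminished, second inversion

The pitch classes Cbb, Fb, Abb arrange in thirds as Fb–Abb–Cbb: an Fb diminished triad.
The lowest note is Cbb, the fifth of the chord, so this is second inversion (figured bass 6/4).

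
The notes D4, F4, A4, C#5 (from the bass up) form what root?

D

Reordering D, F, A, C# into stacked thirds gives D–F–A–C#; the bottom of that stack, D, is the root.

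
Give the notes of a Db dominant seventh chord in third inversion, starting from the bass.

The chord tones are Db–F–Ab–Cb. With the seventh (Cb) lowest for third inversion: Cb, Db, F, Ab.

Cb, Db, F, Ab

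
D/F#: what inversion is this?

first inversion

D/F# means D major with F# in the bass. F# is the third of D major (D–F#–A), so this is first inversion.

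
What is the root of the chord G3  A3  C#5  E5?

A

The distinct letter names are G, A, C#, E. Arranged as a stack of thirds they read A–C#–E–G, so A is the root (an A dominant seventh chord).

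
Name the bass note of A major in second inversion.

E

In second inversion the fifth is lowest. For A major (A–C#–E) that is E.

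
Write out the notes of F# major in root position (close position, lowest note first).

F# major is F#–A#–C#. Root position puts the root (F#) in the bass, with the remaining tones above: F#, A#, C#.

F#, A#, C#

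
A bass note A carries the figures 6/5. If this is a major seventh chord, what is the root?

F

The figures 6/5 mean the third of the chord is in the bass. If A is the third of a major seventh chord, the root is F (chord tones F–A–C–E).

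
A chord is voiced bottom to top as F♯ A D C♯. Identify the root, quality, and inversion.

D major seventh, first inversion

The distinct note names are F#, A, D, C#. Stacked in thirds they read D–F#–A–C#, which is a major seventh chord on D.
F# is the third of D major seventh; third in the bass means first inversion (figured bass 6/5).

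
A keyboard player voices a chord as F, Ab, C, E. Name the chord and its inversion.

F minor-major seventh, root position

Reducing to letter names: F, Ab, C, E. These stack in thirds as F–Ab–C–E — an F minor-major seventh chord.
F is the root of F minor-major seventh; root in the bass means root position (figured bass 7).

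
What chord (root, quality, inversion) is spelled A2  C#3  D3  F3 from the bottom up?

The distinct note names are A, C#, D, F. Stacked in thirds they read D–F–A–C#, which is a minor-major seventh chord on D.
With the fifth (A) in the bass, the chord is in second inversion (figured bass 4/3).

D minor-major seventh, second inversion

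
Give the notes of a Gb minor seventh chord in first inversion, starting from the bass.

The chord tones are Gb–Bbb–Db–Fb. With the third (Bbb) lowest for first inversion: Bbb, Db, Fb, Gb.

Bbb, Db, Fb, Gb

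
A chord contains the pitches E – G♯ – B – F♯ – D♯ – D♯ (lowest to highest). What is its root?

E

The distinct letter names are E, G#, B, F#, D#. Arranged as a stack of thirds they read E–G#–B–D#–F#, so E is the root (an E major ninth chord).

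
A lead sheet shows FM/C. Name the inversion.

FM/C means F major with C in the bass. C is the fifth of F major (F–A–C), so this is second inversion.

second inversion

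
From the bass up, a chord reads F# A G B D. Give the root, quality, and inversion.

The distinct note names are F#, A, G, B, D. Stacked in thirds they read G–B–D–F#–A, which is a major ninth chord on G.
With the seventh (F#) in the bass, the chord is in third inversion.

G major ninth, third inversion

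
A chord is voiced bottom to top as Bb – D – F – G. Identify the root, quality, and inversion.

G minor seventh, first inversion

The distinct note names are Bb, D, F, G. Stacked in thirds they read G–Bb–D–F, which is a minor seventh chord on G.
The lowest note is Bb, the third of the chord, so this is first inversion (figured bass 6/5).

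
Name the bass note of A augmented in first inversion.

C#

In first inversion the third is lowest. For A augmented (A–C#–E#) that is C#.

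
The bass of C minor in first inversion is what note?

Eb

In first inversion the third is lowest. For C minor (C–Eb–G) that is Eb.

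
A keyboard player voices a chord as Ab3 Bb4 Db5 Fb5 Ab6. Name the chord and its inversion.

Bb half-diminished seventh, third inversion

The distinct note names are Ab, Bb, Db, Fb. Stacked in thirds they read Bb–Db–Fb–Ab, which is a half-diminished seventh chord on Bb.
With the seventh (Ab) in the bass, the chord is in third inversion (figured bass 4/2).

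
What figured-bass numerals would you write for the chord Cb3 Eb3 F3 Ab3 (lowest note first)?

4/3

The notes Cb, Eb, F, Ab stack in thirds as F–Ab–Cb–Eb — an F half-diminished seventh chord. The bass Cb is the fifth, so this is second inversion: figured 4/3.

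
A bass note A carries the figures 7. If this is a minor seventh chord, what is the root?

A

The figures 7 mean the root of the chord is in the bass. If A is the root of a minor seventh chord, the root is A (chord tones A–C–E–G).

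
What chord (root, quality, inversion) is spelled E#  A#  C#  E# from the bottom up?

Reducing to letter names: E#, A#, C#. These stack in thirds as A#–C#–E# — an A# minor triad.
With the fifth (E#) in the bass, the chord is in second inversion (figured bass 6/4).

A# minor, second inversion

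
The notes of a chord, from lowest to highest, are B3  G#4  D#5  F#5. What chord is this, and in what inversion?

The pitch classes B, G#, D#, F# arrange in thirds as G#–B–D#–F#: a G# minor seventh chord.
With the third (B) in the bass, the chord is in first inversion (figured bass 6/5).

G# minor seventh, first inversion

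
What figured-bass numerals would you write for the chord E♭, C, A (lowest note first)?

6/4

The notes Eb, C, A stack in thirds as A–C–Eb — an A diminished triad. The bass Eb is the fifth, so this is second inversion: figured 6/4.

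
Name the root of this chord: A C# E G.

A

The distinct letter names are A, C#, E, G. Arranged as a stack of thirds they read A–C#–E–G, so A is the root (an A dominant seventh chord).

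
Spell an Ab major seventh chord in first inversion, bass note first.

The chord tones are Ab–C–Eb–G. With the third (C) lowest for first inversion: C, Eb, G, Ab.

C, Eb, G, Ab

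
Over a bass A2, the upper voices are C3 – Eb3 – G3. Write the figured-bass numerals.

7

The notes A, C, Eb, G stack in thirds as A–C–Eb–G — an A half-diminished seventh chord. The bass A is the root, so this is root position: figured 7.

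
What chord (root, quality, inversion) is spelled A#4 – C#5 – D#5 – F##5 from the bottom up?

D# dominant seventh, second inversion

The pitch classes A#, C#, D#, F## arrange in thirds as D#–F##–A#–C#: a D# dominant seventh chord.
A# is the fifth of D# dominant seventh; fifth in the bass means second inversion (figured bass 4/3).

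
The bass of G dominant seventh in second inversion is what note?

In second inversion the fifth is lowest. For G dominant seventh (G–B–D–F) that is D.

D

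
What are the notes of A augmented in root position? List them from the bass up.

A, C#, E#

Spelling A augmented: A–C#–E#. In root position the root is bass, giving A, C#, E# from the bottom.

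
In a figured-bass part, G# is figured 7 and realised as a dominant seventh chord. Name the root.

G#

The figures 7 mean the root of the chord is in the bass. If G# is the root of a dominant seventh chord, the root is G# (chord tones G#–B#–D#–F#).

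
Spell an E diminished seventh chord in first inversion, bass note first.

E diminished seventh is E–G–Bb–Db. First inversion puts the third (G) in the bass, with the remaining tones above: G, Bb, Db, E.

G, Bb, Db, E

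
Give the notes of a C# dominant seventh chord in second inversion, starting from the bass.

G#, B, C#, E#

C# dominant seventh is C#–E#–G#–B. Second inversion puts the fifth (G#) in the bass, with the remaining tones above: G#, B, C#, E#.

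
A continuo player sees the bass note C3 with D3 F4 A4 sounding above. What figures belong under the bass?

4/2

The notes C, D, F, A stack in thirds as D–F–A–C — a D minor seventh chord. The bass C is the seventh, so this is third inversion: figured 4/2.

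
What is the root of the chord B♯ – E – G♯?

Reordering B#, E, G# into stacked thirds gives E–G#–B#; the bottom of that stack, E, is the root.

E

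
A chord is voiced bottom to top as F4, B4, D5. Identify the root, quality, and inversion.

B diminished, second inversion

The pitch classes F, B, D arrange in thirds as B–D–F: a B diminished triad.
With the fifth (F) in the bass, the chord is in second inversion (figured bass 6/4).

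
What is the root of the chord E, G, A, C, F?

F

The distinct letter names are E, G, A, C, F. Arranged as a stack of thirds they read F–A–C–E–G, so F is the root (an F major ninth chord).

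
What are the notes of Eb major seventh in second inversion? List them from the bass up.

The chord tones are Eb–G–Bb–D. With the fifth (Bb) lowest for second inversion: Bb, D, Eb, G.

Bb, D, Eb, G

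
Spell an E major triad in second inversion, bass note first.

B, E, G#

The chord tones are E–G#–B. With the fifth (B) lowest for second inversion: B, E, G#.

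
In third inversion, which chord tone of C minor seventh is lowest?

Bb

The seventh of C minor seventh (C–Eb–G–Bb) is Bb; that is the bass in third inversion.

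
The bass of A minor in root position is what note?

In root position the root is lowest. For A minor (A–C–E) that is A.

A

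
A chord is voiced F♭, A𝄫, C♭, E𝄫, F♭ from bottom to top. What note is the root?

Fb

Reordering Fb, Abb, Cb, Ebb into stacked thirds gives Fb–Abb–Cb–Ebb; the bottom of that stack, Fb, is the root.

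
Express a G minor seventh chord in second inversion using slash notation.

Gm7/D

Second inversion of G minor seventh has the fifth (D) in the bass. As a slash chord: Gm7/D.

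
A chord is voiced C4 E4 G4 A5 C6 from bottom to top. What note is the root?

Reordering C, E, G, A into stacked thirds gives A–C–E–G; the bottom of that stack, A, is the root.

A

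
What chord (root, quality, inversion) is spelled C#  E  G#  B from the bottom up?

The pitch classes C#, E, G#, B arrange in thirds as C#–E–G#–B: a C# minor seventh chord.
C# is the root of C# minor seventh; root in the bass means root position (figured bass 7).

C# minor seventh, root position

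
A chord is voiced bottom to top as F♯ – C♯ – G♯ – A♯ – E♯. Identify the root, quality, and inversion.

F# major ninth, root position

The pitch classes F#, C#, G#, A#, E# arrange in thirds as F#–A#–C#–E#–G#: an F# major ninth chord.
With the root (F#) in the bass, the chord is in root position.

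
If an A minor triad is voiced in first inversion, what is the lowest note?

In first inversion the third is lowest. For A minor (A–C–E) that is C.

C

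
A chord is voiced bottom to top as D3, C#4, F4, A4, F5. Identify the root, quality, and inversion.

D minor-major seventh, root position

Reducing to letter names: D, C#, F, A. These stack in thirds as D–F–A–C# — a D minor-major seventh chord.
The lowest note is D, the root of the chord, so this is root position (figured bass 7).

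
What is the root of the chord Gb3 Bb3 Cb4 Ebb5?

Cb

Reordering Gb, Bb, Cb, Ebb into stacked thirds gives Cb–Ebb–Gb–Bb; the bottom of that stack, Cb, is the root.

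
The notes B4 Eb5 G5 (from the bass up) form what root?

Eb

B, Eb, G are the tones of an Eb augmented triad (Eb–G–B), making Eb the root.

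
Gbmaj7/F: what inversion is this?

third inversion

Gbmaj7/F means Gb major seventh with F in the bass. F is the seventh of Gb major seventh (Gb–Bb–Db–F), so this is third inversion.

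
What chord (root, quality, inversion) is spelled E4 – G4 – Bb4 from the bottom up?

The distinct note names are E, G, Bb. Stacked in thirds they read E–G–Bb, which is a diminished triad on E.
E is the root of E diminished; root in the bass means root position (figured bass 5/3).

E diminished, root position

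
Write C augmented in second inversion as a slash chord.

Second inversion of C augmented has the fifth (G#) in the bass. As a slash chord: Caug/G#.

Caug/G#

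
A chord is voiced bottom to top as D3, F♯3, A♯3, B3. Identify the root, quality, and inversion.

B minor-major seventh, first inversion

The pitch classes D, F#, A#, B arrange in thirds as B–D–F#–A#: a B minor-major seventh chord.
The lowest note is D, the third of the chord, so this is first inversion (figured bass 6/5).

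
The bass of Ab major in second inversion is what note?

Eb

Ab major is Ab–C–Eb. Second inversion places the fifth in the bass: Eb.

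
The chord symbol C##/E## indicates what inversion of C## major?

C##/E## means C## major with E## in the bass. E## is the third of C## major (C##–E##–G##), so this is first inversion.

first inversion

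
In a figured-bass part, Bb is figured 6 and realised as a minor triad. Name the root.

G

The figures 6 mean the third of the chord is in the bass. If Bb is the third of a minor triad, the root is G (chord tones G–Bb–D).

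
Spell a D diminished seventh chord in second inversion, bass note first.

Ab, Cb, D, F

The chord tones are D–F–Ab–Cb. With the fifth (Ab) lowest for second inversion: Ab, Cb, D, F.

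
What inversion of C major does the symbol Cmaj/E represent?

first inversion

Cmaj/E means C major with E in the bass. E is the third of C major (C–E–G), so this is first inversion.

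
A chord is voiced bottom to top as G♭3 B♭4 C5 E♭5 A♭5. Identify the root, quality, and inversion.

The pitch classes Gb, Bb, C, Eb, Ab arrange in thirds as Ab–C–Eb–Gb–Bb: an Ab dominant ninth chord.
Gb is the seventh of Ab dominant ninth; seventh in the bass means third inversion.

Ab dominant ninth, third inversion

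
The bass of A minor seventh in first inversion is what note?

C

A minor seventh is A–C–E–G. First inversion places the third in the bass: C.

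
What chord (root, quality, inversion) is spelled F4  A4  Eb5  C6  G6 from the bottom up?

The distinct note names are F, A, Eb, C, G. Stacked in thirds they read F–A–C–Eb–G, which is a dominant ninth chord on F.
F is the root of F dominant ninth; root in the bass means root position.

F dominant ninth, root position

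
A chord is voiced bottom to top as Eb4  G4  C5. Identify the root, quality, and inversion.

Reducing to letter names: Eb, G, C. These stack in thirds as C–Eb–G — a C minor triad.
The lowest note is Eb, the third of the chord, so this is first inversion (figured bass 6).

C minor, first inversion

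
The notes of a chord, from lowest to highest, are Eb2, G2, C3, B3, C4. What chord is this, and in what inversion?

Reducing to letter names: Eb, G, C, B. These stack in thirds as C–Eb–G–B — a C minor-major seventh chord.
Eb is the third of C minor-major seventh; third in the bass means first inversion (figured bass 6/5).

C minor-major seventh, first inversion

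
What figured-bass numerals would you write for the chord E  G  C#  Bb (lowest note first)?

The notes E, G, C#, Bb stack in thirds as C#–E–G–Bb — a C# diminished seventh chord. The bass E is the third, so this is first inversion: figured 6/5.

6/5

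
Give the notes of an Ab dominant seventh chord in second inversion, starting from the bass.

Eb, Gb, Ab, C

The chord tones are Ab–C–Eb–Gb. With the fifth (Eb) lowest for second inversion: Eb, Gb, Ab, C.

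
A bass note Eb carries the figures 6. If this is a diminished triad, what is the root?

The figures 6 mean the third of the chord is in the bass. If Eb is the third of a diminished triad, the root is C (chord tones C–Eb–Gb).

C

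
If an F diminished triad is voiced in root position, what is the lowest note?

F diminished is F–Ab–Cb. Root position places the root in the bass: F.

F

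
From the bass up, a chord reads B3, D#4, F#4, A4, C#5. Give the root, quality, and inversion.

B dominant ninth, root position

The distinct note names are B, D#, F#, A, C#. Stacked in thirds they read B–D#–F#–A–C#, which is a dominant ninth chord on B.
B is the root of B dominant ninth; root in the bass means root position.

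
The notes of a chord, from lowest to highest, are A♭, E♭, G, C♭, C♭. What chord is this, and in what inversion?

Ab minor-major seventh, root position

Reducing to letter names: Ab, Eb, G, Cb. These stack in thirds as Ab–Cb–Eb–G — an Ab minor-major seventh chord.
Ab is the root of Ab minor-major seventh; root in the bass means root position (figured bass 7).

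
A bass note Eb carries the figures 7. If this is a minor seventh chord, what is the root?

The figures 7 mean the root of the chord is in the bass. If Eb is the root of a minor seventh chord, the root is Eb (chord tones Eb–Gb–Bb–Db).

Eb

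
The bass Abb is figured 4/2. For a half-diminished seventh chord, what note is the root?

The figures 4/2 mean the seventh of the chord is in the bass. If Abb is the seventh of a half-diminished seventh chord, the root is Bbb (chord tones Bbb–Dbb–Fbb–Abb).

Bbb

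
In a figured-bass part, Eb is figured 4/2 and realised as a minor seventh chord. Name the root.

F

The figures 4/2 mean the seventh of the chord is in the bass. If Eb is the seventh of a minor seventh chord, the root is F (chord tones F–Ab–C–Eb).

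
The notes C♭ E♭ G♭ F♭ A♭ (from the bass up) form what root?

Fb

The distinct letter names are Cb, Eb, Gb, Fb, Ab. Arranged as a stack of thirds they read Fb–Ab–Cb–Eb–Gb, so Fb is the root (an Fb major ninth chord).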